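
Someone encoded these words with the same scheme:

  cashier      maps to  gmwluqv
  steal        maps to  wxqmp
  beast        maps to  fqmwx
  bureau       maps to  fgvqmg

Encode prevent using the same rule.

The rule splits by letter class: vowels +12, consonants +4.
For prevent: p(cons)+4=t, r(cons)+4=v, e(vowel)+12=q, v(cons)+4=z, e(vowel)+12=q, n(cons)+4=r, t(cons)+4=x.

tvqzqrx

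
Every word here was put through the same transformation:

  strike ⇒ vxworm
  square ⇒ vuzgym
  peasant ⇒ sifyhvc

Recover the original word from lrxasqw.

insulin

In strike: s→v is +3, t→x is +4, r→w is +5, i→o is +6 — the shift increases by 1 each position. The shift increases by 1 at each position, starting from +3: 3, 4, 5, ….
Undoing it on lrxasqw: l−3=i, r−4=n, x−5=s, a−6=u, s−7=l, q−8=i, w−9=n.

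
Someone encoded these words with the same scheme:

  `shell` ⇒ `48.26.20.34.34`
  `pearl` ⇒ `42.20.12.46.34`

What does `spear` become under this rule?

48.42.20.12.46

s(#19)→48 and h(#8)→26: differences scale by 2, so n = 2·pos + 10. Each letter becomes 2×(its alphabet position, a=1..z=26) + 10.
Applying it to spear: s=19→48, p=16→42, e=5→20, a=1→12, r=18→46.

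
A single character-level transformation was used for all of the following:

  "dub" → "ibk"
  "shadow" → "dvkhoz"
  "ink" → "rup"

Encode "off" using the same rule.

The output letters match the input read backwards, each shifted +7: dub reversed is bud. Two steps: reverse the string, then apply a Caesar shift of +7.
On off: reverse → ffo; then shift: f+7=m, f+7=m, o+7=v.

mmv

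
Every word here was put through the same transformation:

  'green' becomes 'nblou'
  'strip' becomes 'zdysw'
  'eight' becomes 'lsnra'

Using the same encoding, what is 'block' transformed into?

Shifts by position in green: pos 0: g→n (+7), pos 1: r→b (+10), pos 2: e→l (+7), pos 3: e→o (+10) — repeating every 2. A repeating key of period 2 is used — shifts +7, +10 over and over.
Applying it to block: b+7=i, l+10=v, o+7=v, c+10=m, k+7=r.

ivvmr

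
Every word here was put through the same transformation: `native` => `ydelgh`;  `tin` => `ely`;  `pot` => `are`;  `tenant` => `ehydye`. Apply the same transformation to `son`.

The shift depends on letter class: consonant n→y is +11, but vowel a→d is +3. The rule splits by letter class: vowels +3, consonants +11.
On son: s(cons)+11=d, o(vowel)+3=r, n(cons)+11=y.

dry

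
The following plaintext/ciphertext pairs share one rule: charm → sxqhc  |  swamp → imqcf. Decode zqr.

jab

Compare letters: c→s is +16, h→x is +16, a→q is +16 — a constant shift. Each letter is shifted forward by 16 in the alphabet (a Caesar shift of +16).
Reversing it on zqr: z−16=j, q−16=a, r−16=b.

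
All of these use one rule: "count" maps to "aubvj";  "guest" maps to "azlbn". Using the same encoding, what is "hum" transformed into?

tbo

Two steps: reverse the string, then apply a Caesar shift of +7.
For hum: reverse → muh; then shift: m+7=t, u+7=b, h+7=o.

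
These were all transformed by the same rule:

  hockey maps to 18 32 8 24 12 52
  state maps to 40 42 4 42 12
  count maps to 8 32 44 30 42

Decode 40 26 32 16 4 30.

slogan

h(#8)→18 and o(#15)→32: differences scale by 2, so n = 2·pos + 2. Each letter becomes 2×(its alphabet position, a=1..z=26) + 2.
Undoing it on 40 26 32 16 4 30: 40→(40−2)÷2=19=s, 26→(26−2)÷2=12=l, 32→(32−2)÷2=15=o, 16→(16−2)÷2=7=g, 4→(4−2)÷2=1=a, 30→(30−2)÷2=14=n.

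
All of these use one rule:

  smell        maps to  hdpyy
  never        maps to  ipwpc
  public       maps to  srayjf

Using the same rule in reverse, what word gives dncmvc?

mortar

s(18)→h(7) and m(12)→d(3) fit y≡5x+21 (mod 26); the inverse of 5 mod 26 is 21. This is an affine cipher: with a=0,…,z=25, each position x becomes (5x+21) mod 26.
Reversing it on dncmvc: d(3)→21·(3−21)≡12=m; n(13)→21·(13−21)≡14=o; c(2)→21·(2−21)≡17=r; m(12)→21·(12−21)≡19=t; v(21)→21·(21−21)≡0=a; c(2)→21·(2−21)≡17=r (all mod 26).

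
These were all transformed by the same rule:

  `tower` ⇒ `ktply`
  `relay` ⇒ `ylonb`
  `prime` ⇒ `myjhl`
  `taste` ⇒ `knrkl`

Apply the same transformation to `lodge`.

otsxl

t(19)→k(10) and o(14)→t(19) fit y≡19x+13 (mod 26); the inverse of 19 mod 26 is 11. Treating letters as 0–25, the rule is x ↦ 19x + 13 (mod 26).
On lodge: l(11)→19·11+13≡14=o; o(14)→19·14+13≡19=t; d(3)→19·3+13≡18=s; g(6)→19·6+13≡23=x; e(4)→19·4+13≡11=l (all mod 26).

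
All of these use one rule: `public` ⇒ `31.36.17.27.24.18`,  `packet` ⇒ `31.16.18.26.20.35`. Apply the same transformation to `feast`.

p is letter #16 and maps to 31: an offset of 15. The number is (letter's place in the alphabet, a=1) + 15.
On feast: f=6→21, e=5→20, a=1→16, s=19→34, t=20→35.

21.20.16.34.35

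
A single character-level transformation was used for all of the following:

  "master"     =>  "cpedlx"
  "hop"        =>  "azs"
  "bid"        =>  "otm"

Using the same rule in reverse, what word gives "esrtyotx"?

The output letters match the input read backwards, each shifted +11: master reversed is retsam. Two steps: reverse the string, then apply a Caesar shift of +11.
Reversing it on esrtyotx: shift back: e−11=t, s−11=h, r−11=g, t−11=i, y−11=n, o−11=d, t−11=i, x−11=m → thgindim; then reverse → midnight.

midnight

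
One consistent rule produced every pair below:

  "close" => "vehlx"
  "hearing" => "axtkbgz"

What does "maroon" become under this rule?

ftkhhg

Each letter is shifted forward by 19 in the alphabet (a Caesar shift of +19).
On maroon: m+19=f, a+19=t, r+19=k, o+19=h, o+19=h, n+19=g.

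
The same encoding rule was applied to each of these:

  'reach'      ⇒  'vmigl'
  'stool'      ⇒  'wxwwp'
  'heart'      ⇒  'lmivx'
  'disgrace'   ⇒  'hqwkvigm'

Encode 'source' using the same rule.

Two shifts are in play — +8 for a/e/i/o/u, +4 for every other letter.
Applying it to source: s(cons)+4=w, o(vowel)+8=w, u(vowel)+8=c, r(cons)+4=v, c(cons)+4=g, e(vowel)+8=m.

wwcvgm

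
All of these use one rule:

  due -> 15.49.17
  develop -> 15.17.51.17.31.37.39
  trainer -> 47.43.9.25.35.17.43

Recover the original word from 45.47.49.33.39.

stump

d(#4)→15 and u(#21)→49: differences scale by 2, so n = 2·pos + 7. The formula is n = 2×(alphabet index, a=1) + 7.
Decoding 45.47.49.33.39: 45→(45−7)÷2=19=s, 47→(47−7)÷2=20=t, 49→(49−7)÷2=21=u, 33→(33−7)÷2=13=m, 39→(39−7)÷2=16=p.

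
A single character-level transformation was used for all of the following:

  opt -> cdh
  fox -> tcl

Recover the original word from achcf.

motor

Compare letters: o→c is +14, p→d is +14, t→h is +14 — a constant shift. It's a constant shift of +14 (ROT14).
Decoding achcf: a−14=m, c−14=o, h−14=t, c−14=o, f−14=r.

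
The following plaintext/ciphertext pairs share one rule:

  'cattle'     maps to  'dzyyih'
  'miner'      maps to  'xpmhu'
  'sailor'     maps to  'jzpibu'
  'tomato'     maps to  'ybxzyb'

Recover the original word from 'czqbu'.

c(2)→d(3) and a(0)→z(25) fit y≡15x+25 (mod 26); the inverse of 15 mod 26 is 7. This is an affine cipher: with a=0,…,z=25, each position x becomes (15x+25) mod 26.
Decoding czqbu: c(2)→7·(2−25)≡21=v; z(25)→7·(25−25)≡0=a; q(16)→7·(16−25)≡15=p; b(1)→7·(1−25)≡14=o; u(20)→7·(20−25)≡17=r (all mod 26).

vapor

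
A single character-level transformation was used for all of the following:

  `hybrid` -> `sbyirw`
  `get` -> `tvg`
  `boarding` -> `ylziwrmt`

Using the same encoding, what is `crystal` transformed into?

xibhgzo

Each pair mirrors across the alphabet (h↔s, y↔b, b↔y): positions sum to 25. Letters are reflected about the middle of the alphabet (position → 25−position): Atbash.
For crystal: c↔x, r↔i, y↔b, s↔h, t↔g, a↔z, l↔o.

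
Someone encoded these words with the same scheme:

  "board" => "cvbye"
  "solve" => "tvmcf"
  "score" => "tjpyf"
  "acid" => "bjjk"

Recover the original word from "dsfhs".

It's a Vigenère-style cipher with numeric key [1,7]: position i shifts by key[i mod 2].
Undoing it on dsfhs: d−1=c, s−7=l, f−1=e, h−7=a, s−1=r.

clear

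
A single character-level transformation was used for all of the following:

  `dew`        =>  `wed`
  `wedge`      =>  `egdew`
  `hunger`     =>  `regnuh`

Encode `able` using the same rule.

The output letters match the input read backwards: dew reversed is wed. The word is simply reversed.
Applying it to able: reverse → elba.

elba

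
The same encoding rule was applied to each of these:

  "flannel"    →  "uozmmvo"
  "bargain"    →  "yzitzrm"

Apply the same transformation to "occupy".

lxxfkb

Each pair mirrors across the alphabet (f↔u, l↔o, a↔z): positions sum to 25. This is the alphabet-reversal cipher (Atbash): a becomes z, b becomes y, etc.
Applying it to occupy: o↔l, c↔x, c↔x, u↔f, p↔k, y↔b.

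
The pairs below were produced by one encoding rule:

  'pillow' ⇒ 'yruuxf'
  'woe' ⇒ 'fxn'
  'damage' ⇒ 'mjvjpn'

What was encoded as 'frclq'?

witch

This is a Caesar cipher with shift 9.
Reversing it on frclq: f−9=w, r−9=i, c−9=t, l−9=c, q−9=h.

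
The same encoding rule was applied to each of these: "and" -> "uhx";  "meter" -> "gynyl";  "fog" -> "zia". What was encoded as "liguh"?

Compare letters: a→u is +20, n→h is +20, d→x is +20 — a constant shift. Every letter moves 20 places later in the alphabet, wrapping around z→a.
Undoing it on liguh: l−20=r, i−20=o, g−20=m, u−20=a, h−20=n.

roman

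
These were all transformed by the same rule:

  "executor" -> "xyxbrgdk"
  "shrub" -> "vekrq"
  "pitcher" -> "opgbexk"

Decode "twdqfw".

global

e(4)→x(23) and x(23)→y(24) fit y≡11x+5 (mod 26); the inverse of 11 mod 26 is 19. Treating letters as 0–25, the rule is x ↦ 11x + 5 (mod 26).
Decoding twdqfw: t(19)→19·(19−5)≡6=g; w(22)→19·(22−5)≡11=l; d(3)→19·(3−5)≡14=o; q(16)→19·(16−5)≡1=b; f(5)→19·(5−5)≡0=a; w(22)→19·(22−5)≡11=l (all mod 26).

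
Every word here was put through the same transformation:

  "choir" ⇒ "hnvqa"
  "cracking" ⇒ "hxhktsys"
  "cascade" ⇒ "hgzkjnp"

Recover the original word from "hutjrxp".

combine

In choir: c→h is +5, h→n is +6, o→v is +7, i→q is +8 — the shift increases by 1 each position. The shift increases by 1 at each position, starting from +5: 5, 6, 7, ….
Reversing it on hutjrxp: h−5=c, u−6=o, t−7=m, j−8=b, r−9=i, x−10=n, p−11=e.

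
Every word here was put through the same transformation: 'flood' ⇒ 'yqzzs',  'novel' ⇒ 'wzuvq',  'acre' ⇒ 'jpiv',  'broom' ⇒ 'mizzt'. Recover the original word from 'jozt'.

atom

f(5)→y(24) and l(11)→q(16) fit y≡3x+9 (mod 26); the inverse of 3 mod 26 is 9. Each letter's alphabet position (a=0..z=25) is mapped through 3·x+9 mod 26 — an affine cipher.
Decoding jozt: j(9)→9·(9−9)≡0=a; o(14)→9·(14−9)≡19=t; z(25)→9·(25−9)≡14=o; t(19)→9·(19−9)≡12=m (all mod 26).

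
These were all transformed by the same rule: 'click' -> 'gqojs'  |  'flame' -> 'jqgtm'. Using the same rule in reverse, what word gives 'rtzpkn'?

In click: c→g is +4, l→q is +5, i→o is +6, c→j is +7 — the shift increases by 1 each position. Letter i (0-indexed) is shifted by i+4, so successive shifts are 4, 5, 6, ….
Undoing it on rtzpkn: r−4=n, t−5=o, z−6=t, p−7=i, k−8=c, n−9=e.

notice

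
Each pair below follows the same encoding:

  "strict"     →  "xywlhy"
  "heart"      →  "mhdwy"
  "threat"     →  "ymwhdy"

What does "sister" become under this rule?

Two shifts are in play — +3 for a/e/i/o/u, +5 for every other letter.
Applying it to sister: s(cons)+5=x, i(vowel)+3=l, s(cons)+5=x, t(cons)+5=y, e(vowel)+3=h, r(cons)+5=w.

xlxyhw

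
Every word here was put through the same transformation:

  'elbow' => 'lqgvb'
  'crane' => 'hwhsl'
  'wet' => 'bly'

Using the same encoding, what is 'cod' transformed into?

Vowels shift forward by 7 and consonants shift forward by 5.
On cod: c(cons)+5=h, o(vowel)+7=v, d(cons)+5=i.

hvi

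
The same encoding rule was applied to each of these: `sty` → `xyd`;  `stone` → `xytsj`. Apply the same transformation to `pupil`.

uzunq

Compare letters: s→x is +5, t→y is +5, y→d is +5 — a constant shift. Each letter is shifted forward by 5 in the alphabet (a Caesar shift of +5).
Applying it to pupil: p+5=u, u+5=z, p+5=u, i+5=n, l+5=q.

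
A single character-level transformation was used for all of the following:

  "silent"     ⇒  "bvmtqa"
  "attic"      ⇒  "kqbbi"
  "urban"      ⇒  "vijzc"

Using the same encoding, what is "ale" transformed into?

The output letters match the input read backwards, each shifted +8: silent reversed is tnelis. The word is reversed, then every letter is shifted forward by 8.
For ale: reverse → ela; then shift: e+8=m, l+8=t, a+8=i.

mti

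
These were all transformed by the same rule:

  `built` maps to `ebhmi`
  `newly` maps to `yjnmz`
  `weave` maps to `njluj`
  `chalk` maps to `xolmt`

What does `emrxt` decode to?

b(1)→e(4) and u(20)→b(1) fit y≡19x+11 (mod 26); the inverse of 19 mod 26 is 11. This is an affine cipher: with a=0,…,z=25, each position x becomes (19x+11) mod 26.
Decoding emrxt: e(4)→11·(4−11)≡1=b; m(12)→11·(12−11)≡11=l; r(17)→11·(17−11)≡14=o; x(23)→11·(23−11)≡2=c; t(19)→11·(19−11)≡10=k (all mod 26).

block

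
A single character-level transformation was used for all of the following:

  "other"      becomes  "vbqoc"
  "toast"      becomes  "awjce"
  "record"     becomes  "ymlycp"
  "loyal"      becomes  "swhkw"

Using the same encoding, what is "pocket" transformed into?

In other: o→v is +7, t→b is +8, h→q is +9, e→o is +10 — the shift increases by 1 each position. Each letter shifts forward by (position + 7), i.e. 7, 8, 9, … — the shift grows by one for each successive letter.
Applying it to pocket: p+7=w, o+8=w, c+9=l, k+10=u, e+11=p, t+12=f.

wwlupf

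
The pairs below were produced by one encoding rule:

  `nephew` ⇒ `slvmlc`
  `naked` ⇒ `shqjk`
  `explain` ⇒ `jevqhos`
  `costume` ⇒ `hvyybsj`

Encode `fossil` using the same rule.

Shifts by position in nephew: pos 0: n→s (+5), pos 1: e→l (+7), pos 2: p→v (+6), pos 3: h→m (+5), pos 4: e→l (+7), pos 5: w→c (+6) — repeating every 3. It's a Vigenère-style cipher with numeric key [5,7,6]: position i shifts by key[i mod 3].
For fossil: f+5=k, o+7=v, s+6=y, s+5=x, i+7=p, l+6=r.

kvyxpr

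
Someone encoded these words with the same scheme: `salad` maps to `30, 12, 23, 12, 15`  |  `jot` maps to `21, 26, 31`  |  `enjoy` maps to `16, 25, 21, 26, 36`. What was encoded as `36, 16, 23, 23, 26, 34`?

yellow

s is letter #19 and maps to 30: an offset of 11. Each letter is replaced by its alphabet position (a=1..z=26) + 11.
Decoding 36, 16, 23, 23, 26, 34: 36→(36−11)÷1=25=y, 16→(16−11)÷1=5=e, 23→(23−11)÷1=12=l, 23→(23−11)÷1=12=l, 26→(26−11)÷1=15=o, 34→(34−11)÷1=23=w.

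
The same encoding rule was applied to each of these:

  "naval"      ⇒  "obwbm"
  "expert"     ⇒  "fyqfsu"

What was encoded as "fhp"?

This is a Caesar cipher with shift 1.
Reversing it on fhp: f−1=e, h−1=g, p−1=o.

ego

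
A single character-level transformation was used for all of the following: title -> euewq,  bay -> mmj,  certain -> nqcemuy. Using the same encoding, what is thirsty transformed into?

esucdej

The shift depends on letter class: consonant t→e is +11, but vowel i→u is +12. Vowels shift forward by 12 and consonants shift forward by 11.
On thirsty: t(cons)+11=e, h(cons)+11=s, i(vowel)+12=u, r(cons)+11=c, s(cons)+11=d, t(cons)+11=e, y(cons)+11=j.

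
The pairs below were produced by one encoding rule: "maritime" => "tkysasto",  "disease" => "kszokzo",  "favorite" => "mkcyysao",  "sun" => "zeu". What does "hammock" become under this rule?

The shift depends on letter class: consonant m→t is +7, but vowel a→k is +10. Vowels shift forward by 10 and consonants shift forward by 7.
For hammock: h(cons)+7=o, a(vowel)+10=k, m(cons)+7=t, m(cons)+7=t, o(vowel)+10=y, c(cons)+7=j, k(cons)+7=r.

okttyjr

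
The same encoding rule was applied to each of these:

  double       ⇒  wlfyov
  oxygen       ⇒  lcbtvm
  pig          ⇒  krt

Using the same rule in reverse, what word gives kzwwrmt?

padding

Each pair mirrors across the alphabet (d↔w, o↔l, u↔f): positions sum to 25. Each letter is replaced by its mirror in the alphabet: a↔z, b↔y, c↔x, and so on (the Atbash cipher).
Decoding kzwwrmt: k↔p, z↔a, w↔d, w↔d, r↔i, m↔n, t↔g.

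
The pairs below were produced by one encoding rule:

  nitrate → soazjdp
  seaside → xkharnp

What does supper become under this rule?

xawxnb

Letter i (0-indexed) is shifted by i+5, so successive shifts are 5, 6, 7, ….
On supper: s+5=x, u+6=a, p+7=w, p+8=x, e+9=n, r+10=b.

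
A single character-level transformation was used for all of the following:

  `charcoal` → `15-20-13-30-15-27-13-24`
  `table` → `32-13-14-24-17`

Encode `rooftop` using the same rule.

c is letter #3 and maps to 15: an offset of 12. Each letter is replaced by its alphabet position (a=1..z=26) + 12.
For rooftop: r=18→30, o=15→27, o=15→27, f=6→18, t=20→32, o=15→27, p=16→28.

30-27-27-18-32-27-28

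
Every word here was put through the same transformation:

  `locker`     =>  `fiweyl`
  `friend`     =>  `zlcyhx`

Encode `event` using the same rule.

Compare letters: l→f is +20, o→i is +20, c→w is +20 — a constant shift. This is a Caesar cipher with shift 20.
For event: e+20=y, v+20=p, e+20=y, n+20=h, t+20=n.

ypyhn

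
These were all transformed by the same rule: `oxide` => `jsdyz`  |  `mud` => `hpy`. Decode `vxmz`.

acre

Compare letters: o→j is +21, x→s is +21, i→d is +21 — a constant shift. Each letter is shifted forward by 21 in the alphabet (a Caesar shift of +21).
Undoing it on vxmz: v−21=a, x−21=c, m−21=r, z−21=e.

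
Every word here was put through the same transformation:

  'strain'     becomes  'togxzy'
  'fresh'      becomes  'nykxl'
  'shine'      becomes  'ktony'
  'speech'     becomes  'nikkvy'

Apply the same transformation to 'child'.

The output letters match the input read backwards, each shifted +6: strain reversed is niarts. Two steps: reverse the string, then apply a Caesar shift of +6.
Applying it to child: reverse → dlihc; then shift: d+6=j, l+6=r, i+6=o, h+6=n, c+6=i.

jroni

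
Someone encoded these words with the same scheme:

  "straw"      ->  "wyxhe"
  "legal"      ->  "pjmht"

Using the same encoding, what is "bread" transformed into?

fwkhl

The shift increases by 1 at each position, starting from +4: 4, 5, 6, ….
On bread: b+4=f, r+5=w, e+6=k, a+7=h, d+8=l.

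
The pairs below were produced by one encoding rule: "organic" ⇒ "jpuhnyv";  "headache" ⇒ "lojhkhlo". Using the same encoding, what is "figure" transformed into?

lybnpm

The output letters match the input read backwards, each shifted +7: organic reversed is cinagro. Read the word backwards and shift each letter +7.
On figure: reverse → erugif; then shift: e+7=l, r+7=y, u+7=b, g+7=n, i+7=p, f+7=m.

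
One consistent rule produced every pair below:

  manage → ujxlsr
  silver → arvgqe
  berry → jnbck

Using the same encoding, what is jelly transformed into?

The shift increases by 1 at each position, starting from +8: 8, 9, 10, ….
On jelly: j+8=r, e+9=n, l+10=v, l+11=w, y+12=k.

rnvwk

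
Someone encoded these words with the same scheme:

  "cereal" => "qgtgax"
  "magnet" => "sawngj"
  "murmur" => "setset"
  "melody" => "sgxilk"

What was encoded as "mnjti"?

intro

c(2)→q(16) and e(4)→g(6) fit y≡21x+0 (mod 26); the inverse of 21 mod 26 is 5. This is an affine cipher: with a=0,…,z=25, each position x becomes (21x+0) mod 26.
Reversing it on mnjti: m(12)→5·(12−0)≡8=i; n(13)→5·(13−0)≡13=n; j(9)→5·(9−0)≡19=t; t(19)→5·(19−0)≡17=r; i(8)→5·(8−0)≡14=o (all mod 26).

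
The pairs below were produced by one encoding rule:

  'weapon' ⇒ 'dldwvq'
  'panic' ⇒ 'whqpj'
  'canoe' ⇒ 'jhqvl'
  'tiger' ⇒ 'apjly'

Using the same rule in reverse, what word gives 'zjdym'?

scarf

A repeating key of period 3 is used — shifts +7, +7, +3 over and over.
Decoding zjdym: z−7=s, j−7=c, d−3=a, y−7=r, m−7=f.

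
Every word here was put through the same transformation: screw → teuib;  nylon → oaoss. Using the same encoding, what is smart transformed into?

In screw: s→t is +1, c→e is +2, r→u is +3, e→i is +4 — the shift increases by 1 each position. Each letter shifts forward by (position + 1), i.e. 1, 2, 3, … — the shift grows by one for each successive letter.
For smart: s+1=t, m+2=o, a+3=d, r+4=v, t+5=y.

todvy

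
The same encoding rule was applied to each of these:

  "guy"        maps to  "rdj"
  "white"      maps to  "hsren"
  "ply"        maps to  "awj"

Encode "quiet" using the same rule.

The shift depends on letter class: consonant g→r is +11, but vowel u→d is +9. The rule splits by letter class: vowels +9, consonants +11.
On quiet: q(cons)+11=b, u(vowel)+9=d, i(vowel)+9=r, e(vowel)+9=n, t(cons)+11=e.

bdrne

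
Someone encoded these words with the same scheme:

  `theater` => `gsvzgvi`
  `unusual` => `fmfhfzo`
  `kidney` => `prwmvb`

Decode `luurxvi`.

Each letter is replaced by its mirror in the alphabet: a↔z, b↔y, c↔x, and so on (the Atbash cipher).
Reversing it on luurxvi: l↔o, u↔f, u↔f, r↔i, x↔c, v↔e, i↔r.

officer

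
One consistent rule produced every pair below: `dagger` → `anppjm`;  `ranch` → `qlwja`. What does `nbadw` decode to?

nurse

Read the word backwards and shift each letter +9.
Reversing it on nbadw: shift back: n−9=e, b−9=s, a−9=r, d−9=u, w−9=n → esrun; then reverse → nurse.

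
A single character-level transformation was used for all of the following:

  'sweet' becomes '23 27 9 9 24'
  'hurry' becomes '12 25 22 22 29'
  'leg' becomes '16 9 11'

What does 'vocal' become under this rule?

s is letter #19 and maps to 23: an offset of 4. Letters become their 1-based position plus 4 (so a→5, b→6, …).
On vocal: v=22→26, o=15→19, c=3→7, a=1→5, l=12→16.

26 19 7 5 16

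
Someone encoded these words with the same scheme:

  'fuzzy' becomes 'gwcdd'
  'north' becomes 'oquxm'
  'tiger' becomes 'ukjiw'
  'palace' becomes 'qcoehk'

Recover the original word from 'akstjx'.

In fuzzy: f→g is +1, u→w is +2, z→c is +3, z→d is +4 — the shift increases by 1 each position. Letter i (0-indexed) is shifted by i+1, so successive shifts are 1, 2, 3, ….
Reversing it on akstjx: a−1=z, k−2=i, s−3=p, t−4=p, j−5=e, x−6=r.

zipper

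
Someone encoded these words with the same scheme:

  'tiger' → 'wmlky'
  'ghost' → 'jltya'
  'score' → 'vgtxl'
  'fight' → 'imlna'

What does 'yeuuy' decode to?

In tiger: t→w is +3, i→m is +4, g→l is +5, e→k is +6 — the shift increases by 1 each position. The shift increases by 1 at each position, starting from +3: 3, 4, 5, ….
Reversing it on yeuuy: y−3=v, e−4=a, u−5=p, u−6=o, y−7=r.

vapor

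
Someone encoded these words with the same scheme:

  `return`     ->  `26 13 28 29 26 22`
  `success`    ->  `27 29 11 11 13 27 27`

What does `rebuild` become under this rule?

The number is (letter's place in the alphabet, a=1) + 8.
Applying it to rebuild: r=18→26, e=5→13, b=2→10, u=21→29, i=9→17, l=12→20, d=4→12.

26 13 10 29 17 20 12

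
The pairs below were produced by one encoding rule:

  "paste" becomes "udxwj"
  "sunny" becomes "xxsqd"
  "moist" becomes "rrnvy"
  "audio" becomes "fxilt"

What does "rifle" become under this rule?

wlkoj

The shifts repeat in a cycle of length 2: positions 0,1,… shift by +5, +3, then the pattern repeats.
Applying it to rifle: r+5=w, i+3=l, f+5=k, l+3=o, e+5=j.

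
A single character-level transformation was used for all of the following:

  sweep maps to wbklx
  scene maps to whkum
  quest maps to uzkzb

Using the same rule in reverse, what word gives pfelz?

In sweep: s→w is +4, w→b is +5, e→k is +6, e→l is +7 — the shift increases by 1 each position. Letter i (0-indexed) is shifted by i+4, so successive shifts are 4, 5, 6, ….
Undoing it on pfelz: p−4=l, f−5=a, e−6=y, l−7=e, z−8=r.

layer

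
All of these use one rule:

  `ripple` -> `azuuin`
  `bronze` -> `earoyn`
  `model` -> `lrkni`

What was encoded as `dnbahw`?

search

r(17)→a(0) and i(8)→z(25) fit y≡3x+1 (mod 26); the inverse of 3 mod 26 is 9. This is an affine cipher: with a=0,…,z=25, each position x becomes (3x+1) mod 26.
Reversing it on dnbahw: d(3)→9·(3−1)≡18=s; n(13)→9·(13−1)≡4=e; b(1)→9·(1−1)≡0=a; a(0)→9·(0−1)≡17=r; h(7)→9·(7−1)≡2=c; w(22)→9·(22−1)≡7=h (all mod 26).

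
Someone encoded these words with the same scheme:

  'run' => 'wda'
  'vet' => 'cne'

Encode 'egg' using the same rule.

ppn

Read the word backwards and shift each letter +9.
For egg: reverse → gge; then shift: g+9=p, g+9=p, e+9=n.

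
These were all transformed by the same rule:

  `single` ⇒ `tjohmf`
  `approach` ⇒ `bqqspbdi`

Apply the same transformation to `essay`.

Compare letters: s→t is +1, i→j is +1, n→o is +1 — a constant shift. Each letter is shifted forward by 1 in the alphabet (a Caesar shift of +1).
Applying it to essay: e+1=f, s+1=t, s+1=t, a+1=b, y+1=z.

fttbz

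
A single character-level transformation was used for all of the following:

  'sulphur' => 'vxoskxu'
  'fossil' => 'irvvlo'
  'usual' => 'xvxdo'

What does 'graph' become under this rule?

Compare letters: s→v is +3, u→x is +3, l→o is +3 — a constant shift. It's a constant shift of +3 (ROT3).
For graph: g+3=j, r+3=u, a+3=d, p+3=s, h+3=k.

judsk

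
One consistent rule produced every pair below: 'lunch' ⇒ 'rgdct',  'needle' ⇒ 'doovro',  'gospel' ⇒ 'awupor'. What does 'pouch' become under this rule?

pwgct

Treating letters as 0–25, the rule is x ↦ 19x + 16 (mod 26).
On pouch: p(15)→19·15+16≡15=p; o(14)→19·14+16≡22=w; u(20)→19·20+16≡6=g; c(2)→19·2+16≡2=c; h(7)→19·7+16≡19=t (all mod 26).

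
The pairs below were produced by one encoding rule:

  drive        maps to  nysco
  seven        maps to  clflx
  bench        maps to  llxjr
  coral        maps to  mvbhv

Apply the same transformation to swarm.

cdkyw

Shifts by position in drive: pos 0: d→n (+10), pos 1: r→y (+7), pos 2: i→s (+10), pos 3: v→c (+7) — repeating every 2. A repeating key of period 2 is used — shifts +10, +7 over and over.
On swarm: s+10=c, w+7=d, a+10=k, r+7=y, m+10=w.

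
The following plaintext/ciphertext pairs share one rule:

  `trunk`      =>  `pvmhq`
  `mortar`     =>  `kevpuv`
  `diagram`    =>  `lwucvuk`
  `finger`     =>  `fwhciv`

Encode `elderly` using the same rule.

inlivna

t(19)→p(15) and r(17)→v(21) fit y≡23x+20 (mod 26); the inverse of 23 mod 26 is 17. Each letter's alphabet position (a=0..z=25) is mapped through 23·x+20 mod 26 — an affine cipher.
Applying it to elderly: e(4)→23·4+20≡8=i; l(11)→23·11+20≡13=n; d(3)→23·3+20≡11=l; e(4)→23·4+20≡8=i; r(17)→23·17+20≡21=v; l(11)→23·11+20≡13=n; y(24)→23·24+20≡0=a (all mod 26).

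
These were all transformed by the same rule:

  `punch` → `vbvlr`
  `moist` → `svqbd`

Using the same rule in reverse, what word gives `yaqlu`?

stick

In punch: p→v is +6, u→b is +7, n→v is +8, c→l is +9 — the shift increases by 1 each position. Letter i (0-indexed) is shifted by i+6, so successive shifts are 6, 7, 8, ….
Reversing it on yaqlu: y−6=s, a−7=t, q−8=i, l−9=c, u−10=k.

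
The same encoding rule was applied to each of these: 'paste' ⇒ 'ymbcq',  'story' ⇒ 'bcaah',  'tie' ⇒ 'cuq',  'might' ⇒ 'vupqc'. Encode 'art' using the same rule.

The shift depends on letter class: consonant p→y is +9, but vowel a→m is +12. The rule splits by letter class: vowels +12, consonants +9.
On art: a(vowel)+12=m, r(cons)+9=a, t(cons)+9=c.

mac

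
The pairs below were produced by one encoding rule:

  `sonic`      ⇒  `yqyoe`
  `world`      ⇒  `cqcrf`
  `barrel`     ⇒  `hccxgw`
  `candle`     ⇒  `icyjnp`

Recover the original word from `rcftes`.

launch

A repeating key of period 3 is used — shifts +6, +2, +11 over and over.
Undoing it on rcftes: r−6=l, c−2=a, f−11=u, t−6=n, e−2=c, s−11=h.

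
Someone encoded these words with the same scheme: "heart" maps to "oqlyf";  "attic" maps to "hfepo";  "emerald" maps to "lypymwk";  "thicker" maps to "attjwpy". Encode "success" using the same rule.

It's a Vigenère-style cipher with numeric key [7,12,11]: position i shifts by key[i mod 3].
Applying it to success: s+7=z, u+12=g, c+11=n, c+7=j, e+12=q, s+11=d, s+7=z.

zgnjqdz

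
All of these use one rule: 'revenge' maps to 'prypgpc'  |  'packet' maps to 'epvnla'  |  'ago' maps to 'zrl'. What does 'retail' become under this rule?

Read the word backwards and shift each letter +11.
On retail: reverse → liater; then shift: l+11=w, i+11=t, a+11=l, t+11=e, e+11=p, r+11=c.

wtlepc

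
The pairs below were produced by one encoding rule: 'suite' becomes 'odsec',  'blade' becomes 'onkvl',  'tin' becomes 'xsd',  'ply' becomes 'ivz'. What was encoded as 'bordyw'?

mother

Two steps: reverse the string, then apply a Caesar shift of +10.
Undoing it on bordyw: shift back: b−10=r, o−10=e, r−10=h, d−10=t, y−10=o, w−10=m → rehtom; then reverse → mother.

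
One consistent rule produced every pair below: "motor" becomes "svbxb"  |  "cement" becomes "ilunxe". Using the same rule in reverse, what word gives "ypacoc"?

sister

In motor: m→s is +6, o→v is +7, t→b is +8, o→x is +9 — the shift increases by 1 each position. Letter i (0-indexed) is shifted by i+6, so successive shifts are 6, 7, 8, ….
Reversing it on ypacoc: y−6=s, p−7=i, a−8=s, c−9=t, o−10=e, c−11=r.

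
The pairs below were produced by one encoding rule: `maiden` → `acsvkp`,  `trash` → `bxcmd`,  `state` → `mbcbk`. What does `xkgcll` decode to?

Each letter's alphabet position (a=0..z=25) is mapped through 15·x+2 mod 26 — an affine cipher.
Decoding xkgcll: x(23)→7·(23−2)≡17=r; k(10)→7·(10−2)≡4=e; g(6)→7·(6−2)≡2=c; c(2)→7·(2−2)≡0=a; l(11)→7·(11−2)≡11=l; l(11)→7·(11−2)≡11=l (all mod 26).

recall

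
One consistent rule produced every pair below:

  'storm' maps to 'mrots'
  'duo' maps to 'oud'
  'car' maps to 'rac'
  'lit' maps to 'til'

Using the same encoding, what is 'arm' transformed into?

The output letters match the input read backwards: storm reversed is mrots. It's just the letters in reverse order.
On arm: reverse → mra.

mra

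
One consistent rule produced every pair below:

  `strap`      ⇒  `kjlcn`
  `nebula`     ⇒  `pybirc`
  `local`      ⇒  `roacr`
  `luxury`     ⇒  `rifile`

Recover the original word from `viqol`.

humor

Treating letters as 0–25, the rule is x ↦ 25x + 2 (mod 26).
Reversing it on viqol: v(21)→25·(21−2)≡7=h; i(8)→25·(8−2)≡20=u; q(16)→25·(16−2)≡12=m; o(14)→25·(14−2)≡14=o; l(11)→25·(11−2)≡17=r (all mod 26).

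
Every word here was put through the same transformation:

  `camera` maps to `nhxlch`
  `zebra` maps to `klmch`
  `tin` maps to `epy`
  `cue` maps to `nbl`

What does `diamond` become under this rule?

The shift depends on letter class: consonant c→n is +11, but vowel a→h is +7. The rule splits by letter class: vowels +7, consonants +11.
Applying it to diamond: d(cons)+11=o, i(vowel)+7=p, a(vowel)+7=h, m(cons)+11=x, o(vowel)+7=v, n(cons)+11=y, d(cons)+11=o.

ophxvyo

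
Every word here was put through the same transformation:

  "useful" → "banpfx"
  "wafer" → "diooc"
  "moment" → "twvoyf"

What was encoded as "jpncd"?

In useful: u→b is +7, s→a is +8, e→n is +9, f→p is +10 — the shift increases by 1 each position. Each letter shifts forward by (position + 7), i.e. 7, 8, 9, … — the shift grows by one for each successive letter.
Decoding jpncd: j−7=c, p−8=h, n−9=e, c−10=s, d−11=s.

chess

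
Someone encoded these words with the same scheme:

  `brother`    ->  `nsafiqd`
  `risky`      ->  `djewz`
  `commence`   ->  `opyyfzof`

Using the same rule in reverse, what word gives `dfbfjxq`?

Shifts by position in brother: pos 0: b→n (+12), pos 1: r→s (+1), pos 2: o→a (+12), pos 3: t→f (+12), pos 4: h→i (+1), pos 5: e→q (+12) — repeating every 3. It's a Vigenère-style cipher with numeric key [12,1,12]: position i shifts by key[i mod 3].
Reversing it on dfbfjxq: d−12=r, f−1=e, b−12=p, f−12=t, j−1=i, x−12=l, q−12=e.

reptile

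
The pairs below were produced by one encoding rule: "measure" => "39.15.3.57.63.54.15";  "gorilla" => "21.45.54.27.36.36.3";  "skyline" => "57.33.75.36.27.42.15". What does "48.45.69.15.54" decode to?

m(#13)→39 and e(#5)→15: differences scale by 3, so n = 3·pos + 0. Each letter becomes 3×(its alphabet position, a=1..z=26).
Decoding 48.45.69.15.54: 48→(48−0)÷3=16=p, 45→(45−0)÷3=15=o, 69→(69−0)÷3=23=w, 15→(15−0)÷3=5=e, 54→(54−0)÷3=18=r.

power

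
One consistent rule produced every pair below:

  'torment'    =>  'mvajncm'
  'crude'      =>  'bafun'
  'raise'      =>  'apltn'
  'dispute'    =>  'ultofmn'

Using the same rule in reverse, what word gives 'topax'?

Treating letters as 0–25, the rule is x ↦ 19x + 15 (mod 26).
Decoding topax: t(19)→11·(19−15)≡18=s; o(14)→11·(14−15)≡15=p; p(15)→11·(15−15)≡0=a; a(0)→11·(0−15)≡17=r; x(23)→11·(23−15)≡10=k (all mod 26).

spark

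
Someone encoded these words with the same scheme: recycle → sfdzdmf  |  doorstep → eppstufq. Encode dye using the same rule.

ezf

Compare letters: r→s is +1, e→f is +1, c→d is +1 — a constant shift. It's a constant shift of +1 (ROT1).
For dye: d+1=e, y+1=z, e+1=f.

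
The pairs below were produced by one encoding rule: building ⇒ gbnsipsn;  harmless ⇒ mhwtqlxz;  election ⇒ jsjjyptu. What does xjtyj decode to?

score

Shifts by position in building: pos 0: b→g (+5), pos 1: u→b (+7), pos 2: i→n (+5), pos 3: l→s (+7) — repeating every 2. The shifts repeat in a cycle of length 2: positions 0,1,… shift by +5, +7, then the pattern repeats.
Reversing it on xjtyj: x−5=s, j−7=c, t−5=o, y−7=r, j−5=e.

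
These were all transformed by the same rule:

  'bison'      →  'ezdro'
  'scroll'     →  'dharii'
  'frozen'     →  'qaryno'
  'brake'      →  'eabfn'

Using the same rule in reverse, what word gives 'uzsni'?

pixel

Each letter's alphabet position (a=0..z=25) is mapped through 3·x+1 mod 26 — an affine cipher.
Decoding uzsni: u(20)→9·(20−1)≡15=p; z(25)→9·(25−1)≡8=i; s(18)→9·(18−1)≡23=x; n(13)→9·(13−1)≡4=e; i(8)→9·(8−1)≡11=l (all mod 26).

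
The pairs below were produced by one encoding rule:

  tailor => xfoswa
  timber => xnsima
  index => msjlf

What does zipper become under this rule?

Letter i (0-indexed) is shifted by i+4, so successive shifts are 4, 5, 6, ….
Applying it to zipper: z+4=d, i+5=n, p+6=v, p+7=w, e+8=m, r+9=a.

dnvwma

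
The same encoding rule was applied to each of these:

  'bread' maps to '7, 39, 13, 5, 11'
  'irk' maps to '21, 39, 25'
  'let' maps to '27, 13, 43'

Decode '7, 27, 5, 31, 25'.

The formula is n = 2×(alphabet index, a=1) + 3.
Undoing it on 7, 27, 5, 31, 25: 7→(7−3)÷2=2=b, 27→(27−3)÷2=12=l, 5→(5−3)÷2=1=a, 31→(31−3)÷2=14=n, 25→(25−3)÷2=11=k.

blank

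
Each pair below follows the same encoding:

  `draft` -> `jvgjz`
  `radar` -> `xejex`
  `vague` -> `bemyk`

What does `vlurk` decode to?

phone

Shifts by position in draft: pos 0: d→j (+6), pos 1: r→v (+4), pos 2: a→g (+6), pos 3: f→j (+4) — repeating every 2. It's a Vigenère-style cipher with numeric key [6,4]: position i shifts by key[i mod 2].
Reversing it on vlurk: v−6=p, l−4=h, u−6=o, r−4=n, k−6=e.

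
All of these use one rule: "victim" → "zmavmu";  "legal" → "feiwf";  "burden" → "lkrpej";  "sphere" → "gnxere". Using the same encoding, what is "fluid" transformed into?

tfkmp

v(21)→z(25) and i(8)→m(12) fit y≡15x+22 (mod 26); the inverse of 15 mod 26 is 7. Treating letters as 0–25, the rule is x ↦ 15x + 22 (mod 26).
On fluid: f(5)→15·5+22≡19=t; l(11)→15·11+22≡5=f; u(20)→15·20+22≡10=k; i(8)→15·8+22≡12=m; d(3)→15·3+22≡15=p (all mod 26).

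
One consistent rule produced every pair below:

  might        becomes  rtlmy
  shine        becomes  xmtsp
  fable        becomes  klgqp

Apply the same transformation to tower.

Two shifts are in play — +11 for a/e/i/o/u, +5 for every other letter.
Applying it to tower: t(cons)+5=y, o(vowel)+11=z, w(cons)+5=b, e(vowel)+11=p, r(cons)+5=w.

yzbpw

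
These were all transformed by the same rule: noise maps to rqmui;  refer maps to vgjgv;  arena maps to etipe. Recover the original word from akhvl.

width

It's a Vigenère-style cipher with numeric key [4,2]: position i shifts by key[i mod 2].
Undoing it on akhvl: a−4=w, k−2=i, h−4=d, v−2=t, l−4=h.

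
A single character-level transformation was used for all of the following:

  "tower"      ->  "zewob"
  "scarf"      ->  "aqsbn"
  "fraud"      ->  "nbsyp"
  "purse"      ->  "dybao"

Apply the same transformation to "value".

t(19)→z(25) and o(14)→e(4) fit y≡25x+18 (mod 26); the inverse of 25 mod 26 is 25. This is an affine cipher: with a=0,…,z=25, each position x becomes (25x+18) mod 26.
For value: v(21)→25·21+18≡23=x; a(0)→25·0+18≡18=s; l(11)→25·11+18≡7=h; u(20)→25·20+18≡24=y; e(4)→25·4+18≡14=o (all mod 26).

xshyo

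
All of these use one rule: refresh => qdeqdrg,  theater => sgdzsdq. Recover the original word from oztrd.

pause

Every letter moves 25 places later in the alphabet, wrapping around z→a.
Undoing it on oztrd: o−25=p, z−25=a, t−25=u, r−25=s, d−25=e.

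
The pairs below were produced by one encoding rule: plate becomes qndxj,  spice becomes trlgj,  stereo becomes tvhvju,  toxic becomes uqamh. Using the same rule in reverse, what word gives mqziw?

lower

In plate: p→q is +1, l→n is +2, a→d is +3, t→x is +4 — the shift increases by 1 each position. Each letter shifts forward by (position + 1), i.e. 1, 2, 3, … — the shift grows by one for each successive letter.
Undoing it on mqziw: m−1=l, q−2=o, z−3=w, i−4=e, w−5=r.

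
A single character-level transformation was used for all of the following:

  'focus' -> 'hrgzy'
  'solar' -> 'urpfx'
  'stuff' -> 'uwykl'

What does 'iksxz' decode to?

The shift increases by 1 at each position, starting from +2: 2, 3, 4, ….
Reversing it on iksxz: i−2=g, k−3=h, s−4=o, x−5=s, z−6=t.

ghost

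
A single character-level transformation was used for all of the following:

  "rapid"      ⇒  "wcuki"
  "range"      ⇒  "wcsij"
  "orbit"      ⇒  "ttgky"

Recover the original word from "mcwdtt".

harbor

The shifts repeat in a cycle of length 2: positions 0,1,… shift by +5, +2, then the pattern repeats.
Decoding mcwdtt: m−5=h, c−2=a, w−5=r, d−2=b, t−5=o, t−2=r.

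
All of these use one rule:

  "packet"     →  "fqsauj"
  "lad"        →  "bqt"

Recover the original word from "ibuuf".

sleep

Compare letters: p→f is +16, a→q is +16, c→s is +16 — a constant shift. It's a constant shift of +16 (ROT16).
Reversing it on ibuuf: i−16=s, b−16=l, u−16=e, u−16=e, f−16=p.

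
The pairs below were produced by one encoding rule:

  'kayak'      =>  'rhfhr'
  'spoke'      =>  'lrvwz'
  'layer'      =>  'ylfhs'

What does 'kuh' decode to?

The output letters match the input read backwards, each shifted +7: kayak reversed is kayak. Two steps: reverse the string, then apply a Caesar shift of +7.
Reversing it on kuh: shift back: k−7=d, u−7=n, h−7=a → dna; then reverse → and.

and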